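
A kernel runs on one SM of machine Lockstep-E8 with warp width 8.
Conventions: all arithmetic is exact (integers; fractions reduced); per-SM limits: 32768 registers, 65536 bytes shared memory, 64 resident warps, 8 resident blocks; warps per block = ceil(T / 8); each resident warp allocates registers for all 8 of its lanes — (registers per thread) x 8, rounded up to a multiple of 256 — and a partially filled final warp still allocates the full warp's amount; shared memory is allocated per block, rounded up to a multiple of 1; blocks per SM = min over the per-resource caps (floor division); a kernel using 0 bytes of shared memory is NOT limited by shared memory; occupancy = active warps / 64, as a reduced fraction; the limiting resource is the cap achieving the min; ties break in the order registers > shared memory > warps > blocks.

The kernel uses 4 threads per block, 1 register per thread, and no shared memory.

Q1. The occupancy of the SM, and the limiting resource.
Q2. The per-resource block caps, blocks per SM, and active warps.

Answer: occupancy 1/8, limited by blocks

registers: 128 blocks
shared memory: no limit (kernel uses none)
warps: 64 blocks
blocks: 8 blocks

Answer: 8 blocks, 8 active warps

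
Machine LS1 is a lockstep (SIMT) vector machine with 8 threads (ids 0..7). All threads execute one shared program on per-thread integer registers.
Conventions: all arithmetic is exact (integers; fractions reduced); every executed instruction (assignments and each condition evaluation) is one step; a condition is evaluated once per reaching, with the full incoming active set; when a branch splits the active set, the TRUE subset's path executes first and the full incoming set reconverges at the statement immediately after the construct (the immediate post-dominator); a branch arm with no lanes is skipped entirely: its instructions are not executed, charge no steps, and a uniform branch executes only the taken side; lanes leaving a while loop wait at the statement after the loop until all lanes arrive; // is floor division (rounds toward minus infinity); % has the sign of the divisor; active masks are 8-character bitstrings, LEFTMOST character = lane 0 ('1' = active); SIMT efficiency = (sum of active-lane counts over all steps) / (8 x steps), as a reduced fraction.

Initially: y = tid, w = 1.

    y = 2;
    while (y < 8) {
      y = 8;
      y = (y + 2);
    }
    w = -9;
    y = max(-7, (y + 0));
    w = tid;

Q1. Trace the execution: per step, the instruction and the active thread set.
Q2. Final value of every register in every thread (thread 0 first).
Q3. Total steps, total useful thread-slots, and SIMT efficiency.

step 0: y <- 2                       11111111
step 1: eval (y < 8)                 11111111
step 2: y <- 8                       11111111
step 3: y <- (y + 2)                 11111111
step 4: eval (y < 8)                 11111111
step 5: w <- -9                      11111111
step 6: y <- max(-7, (y + 0))        11111111
step 7: w <- tid                     11111111

Answer: 8 steps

y: 10,10,10,10,10,10,10,10
w: 0,1,2,3,4,5,6,7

steps = 8; useful = 64; efficiency = 64/64 = 1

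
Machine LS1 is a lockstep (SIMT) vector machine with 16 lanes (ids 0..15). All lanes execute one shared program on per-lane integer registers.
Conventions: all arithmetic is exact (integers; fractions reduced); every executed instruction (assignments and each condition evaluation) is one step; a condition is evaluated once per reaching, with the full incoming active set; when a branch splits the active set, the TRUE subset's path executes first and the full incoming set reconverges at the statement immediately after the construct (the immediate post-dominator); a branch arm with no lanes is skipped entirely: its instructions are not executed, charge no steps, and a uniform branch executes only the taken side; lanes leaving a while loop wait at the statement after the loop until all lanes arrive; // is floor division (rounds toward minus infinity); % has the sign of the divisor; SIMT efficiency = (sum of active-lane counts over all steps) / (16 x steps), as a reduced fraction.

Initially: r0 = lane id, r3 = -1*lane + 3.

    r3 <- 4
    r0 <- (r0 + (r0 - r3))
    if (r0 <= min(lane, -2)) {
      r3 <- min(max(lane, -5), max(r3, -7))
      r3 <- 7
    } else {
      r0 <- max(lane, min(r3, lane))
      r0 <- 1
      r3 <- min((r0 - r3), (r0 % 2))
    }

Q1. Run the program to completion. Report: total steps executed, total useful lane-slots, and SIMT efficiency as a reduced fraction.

Answer: 8 steps, 94 useful, 47/64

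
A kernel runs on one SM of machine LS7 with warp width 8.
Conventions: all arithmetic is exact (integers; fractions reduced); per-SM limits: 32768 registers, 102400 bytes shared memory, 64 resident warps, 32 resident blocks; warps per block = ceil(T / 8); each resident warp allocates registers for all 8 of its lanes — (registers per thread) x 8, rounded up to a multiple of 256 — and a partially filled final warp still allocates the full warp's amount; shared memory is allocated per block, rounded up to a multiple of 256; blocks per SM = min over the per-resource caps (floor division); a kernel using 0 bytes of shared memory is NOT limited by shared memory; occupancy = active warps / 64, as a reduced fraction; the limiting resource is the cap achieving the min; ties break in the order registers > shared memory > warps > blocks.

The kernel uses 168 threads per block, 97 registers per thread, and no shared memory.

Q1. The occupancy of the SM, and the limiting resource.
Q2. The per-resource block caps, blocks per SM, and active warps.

Answer: occupancy 21/64, limited by registers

registers: 1 block
shared memory: no limit (kernel uses none)
warps: 3 blocks
blocks: 32 blocks

Answer: 1 block, 21 active warps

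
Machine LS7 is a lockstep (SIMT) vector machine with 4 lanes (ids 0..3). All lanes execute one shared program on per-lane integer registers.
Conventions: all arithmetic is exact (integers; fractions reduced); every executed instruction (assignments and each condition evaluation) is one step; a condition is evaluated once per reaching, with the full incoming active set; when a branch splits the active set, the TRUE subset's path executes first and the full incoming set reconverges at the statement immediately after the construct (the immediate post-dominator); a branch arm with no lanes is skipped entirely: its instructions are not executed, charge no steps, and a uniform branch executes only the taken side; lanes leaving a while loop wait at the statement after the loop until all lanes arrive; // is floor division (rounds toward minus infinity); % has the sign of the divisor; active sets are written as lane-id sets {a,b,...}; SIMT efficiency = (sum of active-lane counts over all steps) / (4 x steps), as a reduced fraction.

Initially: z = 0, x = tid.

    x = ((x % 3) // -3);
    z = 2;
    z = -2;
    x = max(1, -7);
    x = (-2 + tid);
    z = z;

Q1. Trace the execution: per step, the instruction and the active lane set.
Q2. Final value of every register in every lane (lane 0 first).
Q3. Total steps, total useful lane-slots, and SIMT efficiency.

step 0: x <- ((x % 3) // -3)         {0,1,2,3}
step 1: z <- 2                       {0,1,2,3}
step 2: z <- -2                      {0,1,2,3}
step 3: x <- max(1, -7)              {0,1,2,3}
step 4: x <- (-2 + tid)              {0,1,2,3}
step 5: z <- z                       {0,1,2,3}

Answer: 6 steps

z: -2,-2,-2,-2
x: -2,-1,0,1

steps = 6; useful = 24; efficiency = 24/24 = 1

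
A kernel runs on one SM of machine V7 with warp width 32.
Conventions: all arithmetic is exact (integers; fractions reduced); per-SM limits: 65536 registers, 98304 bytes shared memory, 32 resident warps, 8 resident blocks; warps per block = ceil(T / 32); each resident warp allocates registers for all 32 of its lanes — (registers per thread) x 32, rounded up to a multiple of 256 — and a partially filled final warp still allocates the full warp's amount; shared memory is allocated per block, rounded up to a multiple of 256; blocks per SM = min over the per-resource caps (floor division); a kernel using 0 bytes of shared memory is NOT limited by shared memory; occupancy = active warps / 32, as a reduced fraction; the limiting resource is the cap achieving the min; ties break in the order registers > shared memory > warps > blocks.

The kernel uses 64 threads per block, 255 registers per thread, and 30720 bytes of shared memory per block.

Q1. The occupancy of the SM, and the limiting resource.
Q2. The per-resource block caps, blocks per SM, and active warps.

Answer: occupancy 3/16, limited by shared memory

registers: 4 blocks
shared memory: 3 blocks
warps: 16 blocks
blocks: 8 blocks

Answer: 3 blocks, 6 active warps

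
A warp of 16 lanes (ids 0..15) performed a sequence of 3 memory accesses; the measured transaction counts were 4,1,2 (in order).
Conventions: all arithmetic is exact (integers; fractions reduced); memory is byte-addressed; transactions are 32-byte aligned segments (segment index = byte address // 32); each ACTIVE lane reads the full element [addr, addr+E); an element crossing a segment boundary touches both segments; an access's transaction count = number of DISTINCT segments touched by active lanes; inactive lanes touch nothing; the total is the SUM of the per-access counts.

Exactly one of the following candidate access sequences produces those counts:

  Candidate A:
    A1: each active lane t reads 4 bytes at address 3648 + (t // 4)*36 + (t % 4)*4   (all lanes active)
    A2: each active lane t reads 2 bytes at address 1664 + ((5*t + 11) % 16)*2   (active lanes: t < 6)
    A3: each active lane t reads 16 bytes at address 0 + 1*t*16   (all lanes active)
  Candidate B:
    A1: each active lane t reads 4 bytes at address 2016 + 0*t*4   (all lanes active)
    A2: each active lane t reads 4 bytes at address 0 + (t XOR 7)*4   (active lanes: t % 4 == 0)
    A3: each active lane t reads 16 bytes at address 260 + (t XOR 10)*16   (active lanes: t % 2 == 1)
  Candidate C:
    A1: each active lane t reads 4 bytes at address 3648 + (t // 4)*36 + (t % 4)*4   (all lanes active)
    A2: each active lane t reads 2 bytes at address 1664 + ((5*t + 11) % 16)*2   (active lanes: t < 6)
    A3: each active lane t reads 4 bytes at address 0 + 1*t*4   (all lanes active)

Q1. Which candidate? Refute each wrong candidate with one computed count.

A: A3 gives 8 transactions, not 2
B: A1 gives 1 transaction, not 4
C: all counts match (4,1,2)

Answer: C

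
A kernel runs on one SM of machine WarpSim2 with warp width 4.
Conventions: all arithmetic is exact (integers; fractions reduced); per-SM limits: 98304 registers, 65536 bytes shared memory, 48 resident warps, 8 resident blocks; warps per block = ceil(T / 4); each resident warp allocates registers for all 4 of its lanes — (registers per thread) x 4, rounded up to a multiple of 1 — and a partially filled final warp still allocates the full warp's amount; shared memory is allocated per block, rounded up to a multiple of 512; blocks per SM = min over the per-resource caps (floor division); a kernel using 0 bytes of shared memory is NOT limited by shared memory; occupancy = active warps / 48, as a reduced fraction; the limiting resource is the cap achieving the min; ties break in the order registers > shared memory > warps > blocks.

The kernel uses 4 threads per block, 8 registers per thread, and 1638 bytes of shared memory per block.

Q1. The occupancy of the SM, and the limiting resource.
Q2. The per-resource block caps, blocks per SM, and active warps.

Answer: occupancy 1/6, limited by blocks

registers: 3072 blocks
shared memory: 32 blocks
warps: 48 blocks
blocks: 8 blocks

Answer: 8 blocks, 8 active warps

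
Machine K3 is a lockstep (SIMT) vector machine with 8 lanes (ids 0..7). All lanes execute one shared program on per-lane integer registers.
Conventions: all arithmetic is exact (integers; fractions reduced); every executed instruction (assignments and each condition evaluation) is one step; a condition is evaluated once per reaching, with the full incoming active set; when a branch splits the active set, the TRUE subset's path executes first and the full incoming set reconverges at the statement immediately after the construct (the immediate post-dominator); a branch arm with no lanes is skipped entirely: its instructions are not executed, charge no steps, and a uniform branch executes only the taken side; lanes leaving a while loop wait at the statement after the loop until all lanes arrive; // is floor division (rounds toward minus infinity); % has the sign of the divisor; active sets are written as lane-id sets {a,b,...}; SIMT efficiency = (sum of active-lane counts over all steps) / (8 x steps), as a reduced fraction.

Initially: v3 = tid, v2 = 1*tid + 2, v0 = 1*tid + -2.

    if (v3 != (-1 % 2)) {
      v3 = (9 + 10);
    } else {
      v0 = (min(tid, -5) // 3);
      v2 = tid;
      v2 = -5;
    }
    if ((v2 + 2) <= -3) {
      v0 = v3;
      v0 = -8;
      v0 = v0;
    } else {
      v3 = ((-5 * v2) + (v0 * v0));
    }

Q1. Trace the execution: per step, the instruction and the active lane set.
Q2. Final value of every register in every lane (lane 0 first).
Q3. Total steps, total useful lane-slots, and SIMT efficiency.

step 0: eval (v3 != (-1 % 2))        {0,1,2,3,4,5,6,7}
step 1: v3 <- (9 + 10)               {0,2,3,4,5,6,7}
step 2: v0 <- (min(tid, -5) // 3)    {1}
step 3: v2 <- tid                    {1}
step 4: v2 <- -5                     {1}
step 5: eval ((v2 + 2) <= -3)        {0,1,2,3,4,5,6,7}
step 6: v0 <- v3                     {1}
step 7: v0 <- -8                     {1}
step 8: v0 <- v0                     {1}
step 9: v3 <- ((-5 * v2) + (v0 * v0)) {0,2,3,4,5,6,7}

Answer: 10 steps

v3: -6,1,-20,-24,-26,-26,-24,-20
v2: 2,-5,4,5,6,7,8,9
v0: -2,-8,0,1,2,3,4,5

steps = 10; useful = 36; efficiency = 36/80 = 9/20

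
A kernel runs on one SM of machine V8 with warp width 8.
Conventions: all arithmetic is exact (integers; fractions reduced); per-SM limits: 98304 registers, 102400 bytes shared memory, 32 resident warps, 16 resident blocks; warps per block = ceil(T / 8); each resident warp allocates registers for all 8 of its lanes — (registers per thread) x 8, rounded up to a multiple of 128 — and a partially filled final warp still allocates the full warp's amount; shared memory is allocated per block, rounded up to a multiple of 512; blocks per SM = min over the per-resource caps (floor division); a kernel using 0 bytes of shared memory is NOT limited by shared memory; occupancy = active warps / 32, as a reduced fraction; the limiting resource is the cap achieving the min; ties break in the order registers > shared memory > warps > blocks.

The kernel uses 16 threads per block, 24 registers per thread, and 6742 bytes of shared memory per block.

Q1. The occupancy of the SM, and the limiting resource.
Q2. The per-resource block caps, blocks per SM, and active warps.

Answer: occupancy 7/8, limited by shared memory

registers: 192 blocks
shared memory: 14 blocks
warps: 16 blocks
blocks: 16 blocks

Answer: 14 blocks, 28 active warps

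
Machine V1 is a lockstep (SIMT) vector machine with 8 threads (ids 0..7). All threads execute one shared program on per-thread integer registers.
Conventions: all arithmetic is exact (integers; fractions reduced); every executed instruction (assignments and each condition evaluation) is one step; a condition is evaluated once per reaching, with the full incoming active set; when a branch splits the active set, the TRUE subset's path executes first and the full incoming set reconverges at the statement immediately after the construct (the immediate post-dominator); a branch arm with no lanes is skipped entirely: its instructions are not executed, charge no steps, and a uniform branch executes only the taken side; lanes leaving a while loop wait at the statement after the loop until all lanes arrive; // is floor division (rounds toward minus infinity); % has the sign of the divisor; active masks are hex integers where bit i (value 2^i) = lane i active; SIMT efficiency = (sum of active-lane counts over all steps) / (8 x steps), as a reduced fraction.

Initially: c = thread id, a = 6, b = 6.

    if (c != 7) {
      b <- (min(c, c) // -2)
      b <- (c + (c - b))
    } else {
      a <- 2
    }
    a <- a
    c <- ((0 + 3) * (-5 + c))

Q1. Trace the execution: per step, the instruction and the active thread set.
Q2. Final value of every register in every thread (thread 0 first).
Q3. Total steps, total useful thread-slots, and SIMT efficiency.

step 0: eval (c != 7)                0xff
step 1: b <- (min(c, c) // -2)       0x7f
step 2: b <- (c + (c - b))           0x7f
step 3: a <- 2                       0x80
step 4: a <- a                       0xff
step 5: c <- ((0 + 3) * (-5 + c))    0xff

Answer: 6 steps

c: -15,-12,-9,-6,-3,0,3,6
a: 6,6,6,6,6,6,6,2
b: 0,3,5,8,10,13,15,6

steps = 6; useful = 39; efficiency = 39/48 = 13/16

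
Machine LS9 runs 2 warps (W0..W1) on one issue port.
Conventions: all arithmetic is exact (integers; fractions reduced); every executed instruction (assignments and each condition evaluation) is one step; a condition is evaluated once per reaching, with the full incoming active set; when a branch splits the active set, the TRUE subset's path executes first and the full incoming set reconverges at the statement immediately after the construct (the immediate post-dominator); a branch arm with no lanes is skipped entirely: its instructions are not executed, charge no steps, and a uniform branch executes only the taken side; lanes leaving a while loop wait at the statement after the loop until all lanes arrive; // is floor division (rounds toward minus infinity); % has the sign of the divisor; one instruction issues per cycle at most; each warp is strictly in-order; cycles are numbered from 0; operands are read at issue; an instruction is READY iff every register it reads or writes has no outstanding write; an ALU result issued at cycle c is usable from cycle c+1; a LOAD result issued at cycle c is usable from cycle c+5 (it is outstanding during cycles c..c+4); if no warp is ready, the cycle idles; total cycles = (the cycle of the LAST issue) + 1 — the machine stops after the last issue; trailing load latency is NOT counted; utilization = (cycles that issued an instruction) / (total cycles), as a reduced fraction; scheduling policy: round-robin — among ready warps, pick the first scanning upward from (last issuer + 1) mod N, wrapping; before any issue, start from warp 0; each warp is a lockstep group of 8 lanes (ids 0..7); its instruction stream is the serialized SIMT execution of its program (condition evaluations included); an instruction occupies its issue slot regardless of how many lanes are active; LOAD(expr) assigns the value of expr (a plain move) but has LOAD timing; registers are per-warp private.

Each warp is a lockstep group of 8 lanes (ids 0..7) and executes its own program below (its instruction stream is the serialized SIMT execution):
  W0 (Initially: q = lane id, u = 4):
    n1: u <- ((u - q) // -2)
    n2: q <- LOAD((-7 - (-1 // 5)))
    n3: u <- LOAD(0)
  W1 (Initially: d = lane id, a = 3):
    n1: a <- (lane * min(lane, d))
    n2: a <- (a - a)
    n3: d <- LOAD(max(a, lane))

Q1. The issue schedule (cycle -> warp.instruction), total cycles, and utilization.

cycle 0: W0.I0
cycle 1: W1.I0
cycle 2: W0.I1
cycle 3: W1.I1
cycle 4: W0.I2
cycle 5: W1.I2

Answer: 6 cycles, utilization 1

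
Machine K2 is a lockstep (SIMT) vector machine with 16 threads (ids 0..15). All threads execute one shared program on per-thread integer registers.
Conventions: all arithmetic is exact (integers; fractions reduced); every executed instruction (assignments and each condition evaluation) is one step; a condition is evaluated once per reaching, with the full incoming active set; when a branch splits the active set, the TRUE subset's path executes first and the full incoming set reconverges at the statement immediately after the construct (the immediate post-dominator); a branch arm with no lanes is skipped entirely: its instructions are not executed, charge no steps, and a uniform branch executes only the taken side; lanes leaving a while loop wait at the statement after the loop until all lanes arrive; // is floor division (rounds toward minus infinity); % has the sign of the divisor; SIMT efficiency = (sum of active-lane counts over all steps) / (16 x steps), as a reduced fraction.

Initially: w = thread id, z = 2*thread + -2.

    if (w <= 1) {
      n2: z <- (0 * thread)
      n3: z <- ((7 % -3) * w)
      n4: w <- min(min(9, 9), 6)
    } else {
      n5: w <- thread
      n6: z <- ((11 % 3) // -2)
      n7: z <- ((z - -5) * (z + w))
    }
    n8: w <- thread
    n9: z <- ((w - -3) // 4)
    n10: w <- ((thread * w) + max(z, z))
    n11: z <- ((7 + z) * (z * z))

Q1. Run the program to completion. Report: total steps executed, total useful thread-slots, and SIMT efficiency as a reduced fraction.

Answer: 11 steps, 128 useful, 8/11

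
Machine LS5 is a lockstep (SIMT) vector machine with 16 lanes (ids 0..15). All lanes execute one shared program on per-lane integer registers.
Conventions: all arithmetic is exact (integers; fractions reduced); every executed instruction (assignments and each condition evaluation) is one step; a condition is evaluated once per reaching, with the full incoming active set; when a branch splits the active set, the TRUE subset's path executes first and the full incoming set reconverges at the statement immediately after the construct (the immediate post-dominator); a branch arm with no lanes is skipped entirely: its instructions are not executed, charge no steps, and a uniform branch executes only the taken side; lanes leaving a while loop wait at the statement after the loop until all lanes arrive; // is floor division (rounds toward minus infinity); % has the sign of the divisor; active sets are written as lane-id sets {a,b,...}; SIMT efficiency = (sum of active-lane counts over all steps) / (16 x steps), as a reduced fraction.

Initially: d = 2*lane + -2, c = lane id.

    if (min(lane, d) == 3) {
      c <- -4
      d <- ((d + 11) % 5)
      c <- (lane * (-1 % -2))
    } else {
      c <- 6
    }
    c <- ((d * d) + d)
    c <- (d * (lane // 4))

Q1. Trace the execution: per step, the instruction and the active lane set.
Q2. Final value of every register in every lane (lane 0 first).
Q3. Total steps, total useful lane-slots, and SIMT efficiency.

step 0: eval (min(lane, d) == 3)     {0,1,2,3,4,5,6,7,8,9,10,11,12,13,14,15}
step 1: c <- -4                      {3}
step 2: d <- ((d + 11) % 5)          {3}
step 3: c <- (lane * (-1 % -2))      {3}
step 4: c <- 6                       {0,1,2,4,5,6,7,8,9,10,11,12,13,14,15}
step 5: c <- ((d * d) + d)           {0,1,2,3,4,5,6,7,8,9,10,11,12,13,14,15}
step 6: c <- (d * (lane // 4))       {0,1,2,3,4,5,6,7,8,9,10,11,12,13,14,15}

Answer: 7 steps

d: -2,0,2,0,6,8,10,12,14,16,18,20,22,24,26,28
c: 0,0,0,0,6,8,10,12,28,32,36,40,66,72,78,84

steps = 7; useful = 66; efficiency = 66/112 = 33/56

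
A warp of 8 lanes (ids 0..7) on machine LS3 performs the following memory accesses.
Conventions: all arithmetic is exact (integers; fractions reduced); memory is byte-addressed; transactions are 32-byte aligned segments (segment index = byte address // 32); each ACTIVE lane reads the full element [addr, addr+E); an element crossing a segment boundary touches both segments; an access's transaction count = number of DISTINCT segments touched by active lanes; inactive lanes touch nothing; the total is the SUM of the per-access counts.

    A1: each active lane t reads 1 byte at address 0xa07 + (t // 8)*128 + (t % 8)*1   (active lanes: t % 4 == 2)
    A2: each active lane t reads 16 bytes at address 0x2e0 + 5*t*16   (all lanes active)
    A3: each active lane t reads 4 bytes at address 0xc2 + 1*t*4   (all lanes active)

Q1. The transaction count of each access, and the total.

A1: 1 transaction
A2: 8 transactions
A3: 2 transactions

Answer: 1,8,2; total 11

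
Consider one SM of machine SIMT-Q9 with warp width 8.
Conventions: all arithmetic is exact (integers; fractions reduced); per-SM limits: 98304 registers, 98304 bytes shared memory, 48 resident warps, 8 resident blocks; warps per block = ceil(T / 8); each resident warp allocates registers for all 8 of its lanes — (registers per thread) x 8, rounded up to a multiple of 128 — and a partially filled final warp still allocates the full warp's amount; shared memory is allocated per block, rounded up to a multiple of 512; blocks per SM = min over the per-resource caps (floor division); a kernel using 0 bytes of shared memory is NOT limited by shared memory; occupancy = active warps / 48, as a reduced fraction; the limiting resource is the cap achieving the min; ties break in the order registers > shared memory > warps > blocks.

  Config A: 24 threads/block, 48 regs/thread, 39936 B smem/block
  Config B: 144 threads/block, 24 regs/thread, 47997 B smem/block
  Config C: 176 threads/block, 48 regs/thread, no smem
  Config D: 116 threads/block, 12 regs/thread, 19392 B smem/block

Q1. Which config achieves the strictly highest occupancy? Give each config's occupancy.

occupancies: A 1/8, B 3/4, C 11/12, D 15/16

Answer: D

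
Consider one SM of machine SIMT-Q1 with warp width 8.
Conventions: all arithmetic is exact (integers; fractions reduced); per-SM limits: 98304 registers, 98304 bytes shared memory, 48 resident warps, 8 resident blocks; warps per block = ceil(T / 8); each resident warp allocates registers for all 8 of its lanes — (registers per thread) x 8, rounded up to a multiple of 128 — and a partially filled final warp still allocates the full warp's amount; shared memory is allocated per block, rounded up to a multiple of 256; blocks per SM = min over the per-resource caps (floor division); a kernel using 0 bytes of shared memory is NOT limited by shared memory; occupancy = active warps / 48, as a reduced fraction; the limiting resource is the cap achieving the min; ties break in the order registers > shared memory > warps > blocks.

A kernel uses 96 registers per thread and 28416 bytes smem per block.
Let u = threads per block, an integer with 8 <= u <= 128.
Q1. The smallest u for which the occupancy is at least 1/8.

Answer: u = 9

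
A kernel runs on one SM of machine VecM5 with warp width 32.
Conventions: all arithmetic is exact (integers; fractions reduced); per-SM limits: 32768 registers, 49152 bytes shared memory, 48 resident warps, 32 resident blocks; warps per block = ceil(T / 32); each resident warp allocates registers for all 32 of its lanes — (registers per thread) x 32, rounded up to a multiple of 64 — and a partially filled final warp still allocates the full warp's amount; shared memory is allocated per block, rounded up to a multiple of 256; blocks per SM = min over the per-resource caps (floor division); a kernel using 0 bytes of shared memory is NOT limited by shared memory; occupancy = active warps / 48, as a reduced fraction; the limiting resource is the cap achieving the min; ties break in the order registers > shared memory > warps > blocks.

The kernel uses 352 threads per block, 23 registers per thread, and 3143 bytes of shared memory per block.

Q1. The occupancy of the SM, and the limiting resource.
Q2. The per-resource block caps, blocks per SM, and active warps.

Answer: occupancy 11/16, limited by registers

registers: 3 blocks
shared memory: 14 blocks
warps: 4 blocks
blocks: 32 blocks

Answer: 3 blocks, 33 active warps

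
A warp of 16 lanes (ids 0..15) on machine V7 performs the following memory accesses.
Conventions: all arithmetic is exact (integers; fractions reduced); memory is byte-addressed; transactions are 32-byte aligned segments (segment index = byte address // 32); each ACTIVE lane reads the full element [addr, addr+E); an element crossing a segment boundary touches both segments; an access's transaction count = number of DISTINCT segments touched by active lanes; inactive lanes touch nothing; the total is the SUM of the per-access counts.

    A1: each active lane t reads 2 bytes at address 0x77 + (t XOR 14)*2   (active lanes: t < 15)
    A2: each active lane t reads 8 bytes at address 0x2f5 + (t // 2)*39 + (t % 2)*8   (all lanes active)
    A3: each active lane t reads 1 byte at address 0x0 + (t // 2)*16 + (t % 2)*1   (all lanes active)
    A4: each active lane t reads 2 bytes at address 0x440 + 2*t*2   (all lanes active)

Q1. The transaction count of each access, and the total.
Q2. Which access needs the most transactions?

A1: 2 transactions
A2: 10 transactions
A3: 4 transactions
A4: 2 transactions

Answer: 2,10,4,2; total 18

Answer: A2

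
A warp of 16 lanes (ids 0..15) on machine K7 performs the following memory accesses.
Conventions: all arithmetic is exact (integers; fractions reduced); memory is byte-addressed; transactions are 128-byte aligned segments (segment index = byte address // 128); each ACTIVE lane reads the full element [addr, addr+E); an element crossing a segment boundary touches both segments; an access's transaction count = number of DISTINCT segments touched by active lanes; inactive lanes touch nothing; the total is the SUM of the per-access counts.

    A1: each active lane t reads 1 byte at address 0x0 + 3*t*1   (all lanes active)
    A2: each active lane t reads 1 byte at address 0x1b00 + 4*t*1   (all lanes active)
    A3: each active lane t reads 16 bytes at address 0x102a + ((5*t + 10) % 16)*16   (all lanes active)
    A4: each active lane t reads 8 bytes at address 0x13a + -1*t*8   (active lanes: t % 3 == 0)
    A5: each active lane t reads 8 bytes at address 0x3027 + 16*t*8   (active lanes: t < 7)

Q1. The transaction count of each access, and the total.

A1: 1 transaction
A2: 1 transaction
A3: 3 transactions
A4: 2 transactions
A5: 7 transactions

Answer: 1,1,3,2,7; total 14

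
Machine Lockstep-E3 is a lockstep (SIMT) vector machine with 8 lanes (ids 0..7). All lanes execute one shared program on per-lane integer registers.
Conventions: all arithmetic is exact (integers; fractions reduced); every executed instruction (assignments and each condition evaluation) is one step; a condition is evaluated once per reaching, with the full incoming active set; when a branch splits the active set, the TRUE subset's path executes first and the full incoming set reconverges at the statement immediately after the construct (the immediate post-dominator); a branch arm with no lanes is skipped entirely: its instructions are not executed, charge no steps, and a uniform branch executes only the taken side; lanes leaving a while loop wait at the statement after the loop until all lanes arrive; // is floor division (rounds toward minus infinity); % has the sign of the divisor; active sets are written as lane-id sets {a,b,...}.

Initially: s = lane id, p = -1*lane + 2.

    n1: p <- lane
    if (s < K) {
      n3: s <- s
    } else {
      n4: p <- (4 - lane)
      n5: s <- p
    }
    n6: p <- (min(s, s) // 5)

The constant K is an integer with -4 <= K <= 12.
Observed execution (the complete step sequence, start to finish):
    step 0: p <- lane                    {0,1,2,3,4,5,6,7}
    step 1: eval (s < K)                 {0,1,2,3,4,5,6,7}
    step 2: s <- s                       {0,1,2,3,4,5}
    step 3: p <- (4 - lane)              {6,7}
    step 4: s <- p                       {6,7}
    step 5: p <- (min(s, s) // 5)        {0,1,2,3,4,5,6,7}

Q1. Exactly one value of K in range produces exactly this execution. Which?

Answer: K = 6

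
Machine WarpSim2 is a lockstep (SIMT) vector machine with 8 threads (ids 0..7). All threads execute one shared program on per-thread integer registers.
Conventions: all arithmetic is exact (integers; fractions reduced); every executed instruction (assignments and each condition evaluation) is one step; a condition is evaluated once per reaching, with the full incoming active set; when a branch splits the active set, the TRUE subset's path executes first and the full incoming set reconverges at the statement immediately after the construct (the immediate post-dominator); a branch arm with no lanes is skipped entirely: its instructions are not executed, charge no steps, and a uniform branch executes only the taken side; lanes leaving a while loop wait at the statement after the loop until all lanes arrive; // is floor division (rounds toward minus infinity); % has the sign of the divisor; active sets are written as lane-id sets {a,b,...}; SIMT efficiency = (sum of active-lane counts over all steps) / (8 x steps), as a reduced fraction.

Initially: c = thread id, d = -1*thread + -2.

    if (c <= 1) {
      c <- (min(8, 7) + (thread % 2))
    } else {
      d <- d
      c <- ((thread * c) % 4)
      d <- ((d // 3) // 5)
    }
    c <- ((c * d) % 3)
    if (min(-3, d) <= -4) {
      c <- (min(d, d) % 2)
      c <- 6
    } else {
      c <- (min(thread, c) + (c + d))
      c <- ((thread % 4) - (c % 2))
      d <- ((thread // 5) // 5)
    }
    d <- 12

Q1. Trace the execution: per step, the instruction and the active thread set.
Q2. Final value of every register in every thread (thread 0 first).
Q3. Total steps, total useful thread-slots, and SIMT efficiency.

step 0: eval (c <= 1)                {0,1,2,3,4,5,6,7}
step 1: c <- (min(8, 7) + (thread % 2)) {0,1}
step 2: d <- d                       {2,3,4,5,6,7}
step 3: c <- ((thread * c) % 4)      {2,3,4,5,6,7}
step 4: d <- ((d // 3) // 5)         {2,3,4,5,6,7}
step 5: c <- ((c * d) % 3)           {0,1,2,3,4,5,6,7}
step 6: eval (min(-3, d) <= -4)      {0,1,2,3,4,5,6,7}
step 7: c <- (min(thread, c) + (c + d)) {0,1,2,3,4,5,6,7}
step 8: c <- ((thread % 4) - (c % 2)) {0,1,2,3,4,5,6,7}
step 9: d <- ((thread // 5) // 5)    {0,1,2,3,4,5,6,7}
step 10: d <- 12                      {0,1,2,3,4,5,6,7}

Answer: 11 steps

c: -1,0,1,2,-1,0,1,2
d: 12,12,12,12,12,12,12,12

steps = 11; useful = 76; efficiency = 76/88 = 19/22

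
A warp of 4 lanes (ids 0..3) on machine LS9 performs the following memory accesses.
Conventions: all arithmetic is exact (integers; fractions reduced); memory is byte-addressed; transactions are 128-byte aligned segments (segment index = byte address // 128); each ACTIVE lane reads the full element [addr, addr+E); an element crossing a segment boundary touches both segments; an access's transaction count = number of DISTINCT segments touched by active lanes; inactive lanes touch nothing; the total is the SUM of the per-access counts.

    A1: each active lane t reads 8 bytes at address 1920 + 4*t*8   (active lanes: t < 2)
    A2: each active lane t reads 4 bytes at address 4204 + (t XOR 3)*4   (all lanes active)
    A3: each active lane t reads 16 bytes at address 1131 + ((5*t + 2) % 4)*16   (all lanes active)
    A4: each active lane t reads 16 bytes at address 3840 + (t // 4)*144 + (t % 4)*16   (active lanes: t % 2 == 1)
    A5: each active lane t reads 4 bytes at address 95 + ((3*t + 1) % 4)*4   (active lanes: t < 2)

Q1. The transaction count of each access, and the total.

A1: 1 transaction
A2: 1 transaction
A3: 2 transactions
A4: 1 transaction
A5: 1 transaction

Answer: 1,1,2,1,1; total 6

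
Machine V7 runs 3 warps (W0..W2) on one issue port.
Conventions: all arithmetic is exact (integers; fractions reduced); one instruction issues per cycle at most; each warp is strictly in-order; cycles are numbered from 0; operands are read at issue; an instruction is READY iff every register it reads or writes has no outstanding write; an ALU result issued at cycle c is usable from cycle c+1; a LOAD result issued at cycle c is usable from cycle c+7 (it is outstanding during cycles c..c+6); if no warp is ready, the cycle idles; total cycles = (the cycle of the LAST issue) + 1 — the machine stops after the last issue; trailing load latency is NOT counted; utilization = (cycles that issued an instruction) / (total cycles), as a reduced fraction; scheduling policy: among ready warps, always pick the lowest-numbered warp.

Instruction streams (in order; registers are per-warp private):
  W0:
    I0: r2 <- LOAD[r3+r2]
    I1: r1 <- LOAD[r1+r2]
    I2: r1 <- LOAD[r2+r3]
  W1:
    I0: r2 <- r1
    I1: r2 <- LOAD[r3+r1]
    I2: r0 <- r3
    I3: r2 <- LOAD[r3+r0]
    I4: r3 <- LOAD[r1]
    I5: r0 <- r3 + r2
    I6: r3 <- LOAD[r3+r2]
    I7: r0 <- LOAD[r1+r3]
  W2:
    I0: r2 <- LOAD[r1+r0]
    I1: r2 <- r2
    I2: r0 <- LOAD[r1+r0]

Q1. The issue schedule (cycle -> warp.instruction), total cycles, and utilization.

cycle 0: W0.I0
cycle 1: W1.I0
cycle 2: W1.I1
cycle 3: W1.I2
cycle 4: W2.I0
cycle 5: idle
cycle 6: idle
cycle 7: W0.I1
cycle 8: idle
cycle 9: W1.I3
cycle 10: W1.I4
cycle 11: W2.I1
cycle 12: W2.I2
cycle 13: idle
cycle 14: W0.I2
cycle 15: idle
cycle 16: idle
cycle 17: W1.I5
cycle 18: W1.I6
cycle 19: idle
cycle 20: idle
cycle 21: idle
cycle 22: idle
cycle 23: idle
cycle 24: idle
cycle 25: W1.I7

Answer: 26 cycles, utilization 7/13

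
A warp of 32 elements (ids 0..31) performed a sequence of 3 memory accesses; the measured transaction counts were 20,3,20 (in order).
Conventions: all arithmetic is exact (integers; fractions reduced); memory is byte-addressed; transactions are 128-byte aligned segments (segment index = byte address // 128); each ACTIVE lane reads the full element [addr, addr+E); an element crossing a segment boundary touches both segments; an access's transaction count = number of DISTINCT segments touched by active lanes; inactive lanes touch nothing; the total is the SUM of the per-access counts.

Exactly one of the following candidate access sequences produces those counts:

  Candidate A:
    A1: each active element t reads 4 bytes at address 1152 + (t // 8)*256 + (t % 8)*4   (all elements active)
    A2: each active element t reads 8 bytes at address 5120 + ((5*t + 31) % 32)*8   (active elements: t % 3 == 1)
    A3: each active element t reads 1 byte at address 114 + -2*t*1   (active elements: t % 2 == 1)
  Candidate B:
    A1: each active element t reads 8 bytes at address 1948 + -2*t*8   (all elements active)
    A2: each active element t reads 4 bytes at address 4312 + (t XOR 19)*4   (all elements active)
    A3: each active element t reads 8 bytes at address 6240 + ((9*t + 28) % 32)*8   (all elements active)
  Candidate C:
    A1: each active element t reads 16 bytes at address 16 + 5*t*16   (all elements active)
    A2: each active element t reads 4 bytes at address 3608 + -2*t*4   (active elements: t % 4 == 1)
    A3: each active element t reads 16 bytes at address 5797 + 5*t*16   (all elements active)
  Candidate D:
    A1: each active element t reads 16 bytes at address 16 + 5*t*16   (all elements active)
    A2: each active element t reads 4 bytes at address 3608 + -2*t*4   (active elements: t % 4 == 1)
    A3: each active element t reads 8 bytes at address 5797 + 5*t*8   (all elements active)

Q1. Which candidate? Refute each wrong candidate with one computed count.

A: A1 gives 4 transactions, not 20
B: A1 gives 5 transactions, not 20
D: A3 gives 11 transactions, not 20
C: all counts match (20,3,20)

Answer: C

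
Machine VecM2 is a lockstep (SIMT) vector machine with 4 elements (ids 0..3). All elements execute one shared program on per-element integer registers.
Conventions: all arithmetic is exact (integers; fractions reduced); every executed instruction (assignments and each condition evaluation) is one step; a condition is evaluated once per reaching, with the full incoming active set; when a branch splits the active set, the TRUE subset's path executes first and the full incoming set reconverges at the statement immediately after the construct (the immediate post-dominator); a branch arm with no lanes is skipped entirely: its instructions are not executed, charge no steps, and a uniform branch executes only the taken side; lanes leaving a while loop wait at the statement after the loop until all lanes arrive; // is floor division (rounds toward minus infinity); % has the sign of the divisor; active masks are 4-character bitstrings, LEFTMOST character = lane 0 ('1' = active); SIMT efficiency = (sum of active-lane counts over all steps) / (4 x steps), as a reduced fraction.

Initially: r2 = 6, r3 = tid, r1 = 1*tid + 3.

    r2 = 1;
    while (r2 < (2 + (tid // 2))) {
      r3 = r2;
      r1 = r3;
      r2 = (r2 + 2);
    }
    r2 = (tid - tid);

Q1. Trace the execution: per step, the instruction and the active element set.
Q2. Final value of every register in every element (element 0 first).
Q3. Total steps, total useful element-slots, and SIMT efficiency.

step 0: r2 <- 1                      1111
step 1: eval (r2 < (2 + (tid // 2))) 1111
step 2: r3 <- r2                     1111
step 3: r1 <- r3                     1111
step 4: r2 <- (r2 + 2)               1111
step 5: eval (r2 < (2 + (tid // 2))) 1111
step 6: r2 <- (tid - tid)            1111

Answer: 7 steps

r2: 0,0,0,0
r3: 1,1,1,1
r1: 1,1,1,1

steps = 7; useful = 28; efficiency = 28/28 = 1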